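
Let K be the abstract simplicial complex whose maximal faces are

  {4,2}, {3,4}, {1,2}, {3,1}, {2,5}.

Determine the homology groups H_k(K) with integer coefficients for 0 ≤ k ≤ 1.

H_0 = Z,  H_1 = Z.

Fix the vertex order 1 < 2 < 3 < 4 < 5 and write every simplex with vertices in increasing order. Then dim K = 1 and the simplices of K are:

  0-simplices (5): [1], [2], [3], [4], [5]
  1-simplices (5): [1,2], [1,3], [2,4], [2,5], [3,4]

Hence C_0 ≅ Z^5, C_1 ≅ Z^5.

∂_1: C_1 → C_0 is given by ∂[p,q] = [q] − [p].
The 5×5 boundary matrix has rank 4 and Smith normal form diag(1,1,1,1).

From H_k ≅ ker(∂_k) / im(∂_{k+1}) we obtain:

  H_0: rank C_0 − rank ∂_1 = 5 − 4 = 1, and the invariant factors of ∂_1 are all 1, so H_0 = Z.
  H_1: rank ker ∂_1 − rank ∂_2 = (5 − 4) − 0 = 1, and there is no ∂_2, so H_1 = Z.

As a check, the Euler characteristic is 5 − 5 = 0, which agrees with 1 − 1 = 0.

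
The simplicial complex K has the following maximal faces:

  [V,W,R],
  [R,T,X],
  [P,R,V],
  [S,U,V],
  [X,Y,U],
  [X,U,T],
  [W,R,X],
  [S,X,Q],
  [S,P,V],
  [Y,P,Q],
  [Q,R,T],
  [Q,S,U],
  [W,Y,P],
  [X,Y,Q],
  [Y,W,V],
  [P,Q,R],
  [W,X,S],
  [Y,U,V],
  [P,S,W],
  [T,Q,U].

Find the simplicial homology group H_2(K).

H_2 = 0.

Fix the vertex order P < Q < R < S < T < U < V < W < X < Y and write every simplex with vertices in increasing order. Then dim K = 2 and the simplices of K are:

  0-simplices (10): P, Q, R, S, T, U, V, W, X, Y
  1-simplices (30): PQ, PR, PS, PV, PW, PY, QR, QS, QT, QU, QX, QY, RT, RV, RW, RX, SU, SV, SW, SX, TU, TX, UV, UX, UY, VW, VY, WX, WY, XY
  2-simplices (20): PQR, PQY, PRV, PSV, PSW, PWY, QRT, QSU, QSX, QTU, QXY, RTX, RVW, RWX, SUV, SWX, TUX, UVY, UXY, VWY

giving chain groups C_0 ≅ Z^10, C_1 ≅ Z^30, C_2 ≅ Z^20.

The boundary map ∂_1: C_1 → C_0 sends each edge [p,q] (with p < q) to q − p. For instance
  ∂VY = Y − V.
As a 10×30 matrix over Z this has rank 9, with invariant factors (1,1,1,1,1,1,1,1,1).

∂_2: C_2 → C_1 acts by ∂[p,q,r] = [q,r] − [p,r] + [p,q]. For instance
  ∂TUX = UX − TX + TU,
  ∂PSV = SV − PV + PS.
The 30×20 boundary matrix has rank 20 and Smith normal form diag(1,1,1,1,1,1,1,1,1,1,1,1,1,1,1,1,1,1,1,2).

Now H_k = ker ∂_k / im ∂_{k+1}, so:

  H_2: rank ker ∂_2 − rank ∂_3 = (20 − 20) − 0 = 0, and there is no ∂_3, so H_2 = 0.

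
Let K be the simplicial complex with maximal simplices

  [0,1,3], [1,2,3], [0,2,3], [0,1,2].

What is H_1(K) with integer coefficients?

H_1 = 0.

Take the total order 0 < 1 < 2 < 3 on the vertex set. Then K (dimension 2) consists of the simplices:

  0-simplices (4): [0], [1], [2], [3]
  1-simplices (6): [0,1], [0,2], [0,3], [1,2], [1,3], [2,3]
  2-simplices (4): [0,1,2], [0,1,3], [0,2,3], [1,2,3]

so the chain groups are C_0 ≅ Z^4, C_1 ≅ Z^6, C_2 ≅ Z^4.

The boundary map ∂_1: C_1 → C_0 sends each edge [p,q] (with p < q) to q − p.
As a 4×6 matrix over Z this has rank 3, with invariant factors (1,1,1).

Boundary ∂_2: C_2 → C_1 acts by ∂[p,q,r] = [q,r] − [p,r] + [p,q]. For instance
  ∂[1,2,3] = [2,3] − [1,3] + [1,2],
  ∂[0,1,2] = [1,2] − [0,2] + [0,1].
As a 6×4 matrix over Z this has rank 3, with invariant factors (1,1,1).

Reading off H_k = ker ∂_k / im ∂_{k+1}:

  H_1: rank ker ∂_1 − rank ∂_2 = (6 − 3) − 3 = 0, and the invariant factors of ∂_2 are all 1, so H_1 = 0.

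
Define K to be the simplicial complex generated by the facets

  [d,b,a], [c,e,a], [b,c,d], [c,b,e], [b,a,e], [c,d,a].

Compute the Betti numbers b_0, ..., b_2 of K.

Order the vertices as a < b < c < d < e. Listing each simplex with vertices in this order, K has dimension 2 with simplices:

  0-simplices (5): a, b, c, d, e
  1-simplices (9): ab, ac, ad, ae, bc, bd, be, cd, ce
  2-simplices (6): abd, abe, acd, ace, bcd, bce

so the chain groups are C_0 ≅ Z^5, C_1 ≅ Z^9, C_2 ≅ Z^6.

∂_1: C_1 → C_0 maps an edge to its endpoints' difference, ∂[p,q] = q − p. For instance
  ∂bd = d − b.
This gives a 5×9 integer matrix of rank 4; reducing to Smith normal form yields diagonal entries (1,1,1,1).

∂_2: C_2 → C_1 sends each 2-simplex [p,q,r] to [q,r] − [p,r] + [p,q]. For instance
  ∂bce = ce − be + bc,
  ∂ace = ce − ae + ac.
The 9×6 boundary matrix has rank 5 and Smith normal form diag(1,1,1,1,1).

Now H_k = ker ∂_k / im ∂_{k+1}, so:

  H_0: rank C_0 − rank ∂_1 = 5 − 4 = 1, and the invariant factors of ∂_1 are all 1, so H_0 ≅ Z.
  H_1: rank ker ∂_1 − rank ∂_2 = (9 − 4) − 5 = 0, and the invariant factors of ∂_2 are all 1, so H_1 ≅ 0.
  H_2: rank ker ∂_2 − rank ∂_3 = (6 − 5) − 0 = 1, and there is no ∂_3, so H_2 ≅ Z.

Hence the Betti numbers are b_0 = 1, b_1 = 0, b_2 = 1.

b_0 = 1, b_1 = 0, b_2 = 1.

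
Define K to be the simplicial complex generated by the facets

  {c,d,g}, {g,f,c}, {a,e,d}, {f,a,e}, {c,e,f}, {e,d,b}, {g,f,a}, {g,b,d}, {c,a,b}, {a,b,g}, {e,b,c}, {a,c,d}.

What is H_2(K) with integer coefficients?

Take the total order a < b < c < d < e < f < g on the vertex set. Then K (dimension 2) consists of the simplices:

  0-simplices (7): a, b, c, d, e, f, g
  1-simplices (18): ab, ac, ad, ae, af, ag, bc, bd, be, bg, cd, ce, cf, cg, de, dg, ef, fg
  2-simplices (12): abc, abg, acd, ade, aef, afg, bce, bde, bdg, cdg, cef, cfg

giving chain groups C_0 ≅ Z^7, C_1 ≅ Z^18, C_2 ≅ Z^12.

The boundary map ∂_1: C_1 → C_0 is given by ∂[p,q] = [q] − [p]. For instance
  ∂ac = c − a.
The 7×18 boundary matrix has rank 6 and Smith normal form diag(1,1,1,1,1,1).

The boundary map ∂_2: C_2 → C_1 maps a triangle to the signed sum of its edges. For instance
  ∂ade = de − ae + ad,
  ∂bce = ce − be + bc.
As a 18×12 matrix over Z this has rank 12, with invariant factors (1,1,1,1,1,1,1,1,1,1,1,2).

Computing H_k = (kernel of ∂_k) / (image of ∂_{k+1}):

  H_2: rank ker ∂_2 − rank ∂_3 = (12 − 12) − 0 = 0, and there is no ∂_3, so H_2 = 0.

H_2 ≅ 0.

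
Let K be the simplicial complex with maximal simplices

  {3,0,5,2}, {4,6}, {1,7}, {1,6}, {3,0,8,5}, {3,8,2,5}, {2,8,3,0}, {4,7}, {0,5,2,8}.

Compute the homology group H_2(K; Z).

We work with the vertex ordering 0 < 1 < 2 < 3 < 4 < 5 < 6 < 7 < 8. The simplices of K, each written with vertices in increasing order, are:

  0-simplices (9): [0], [1], [2], [3], [4], [5], [6], [7], [8]
  1-simplices (14): [0,2], [0,3], [0,5], [0,8], [1,6], [1,7], [2,3], [2,5], [2,8], [3,5], [3,8], [4,6], [4,7], [5,8]
  2-simplices (10): [0,2,3], [0,2,5], [0,2,8], [0,3,5], [0,3,8], [0,5,8], [2,3,5], [2,3,8], [2,5,8], [3,5,8]
  3-simplices (5): [0,2,3,5], [0,2,3,8], [0,2,5,8], [0,3,5,8], [2,3,5,8]

giving chain groups C_0 ≅ Z^9, C_1 ≅ Z^14, C_2 ≅ Z^10, C_3 ≅ Z^5.

Boundary ∂_1: C_1 → C_0 is given by ∂[p,q] = [q] − [p]. For instance
  ∂[5,8] = [8] − [5].
This gives a 9×14 integer matrix of rank 7; reducing to Smith normal form yields diagonal entries (1,1,1,1,1,1,1).

∂_2: C_2 → C_1 sends each 2-simplex [p,q,r] to [q,r] − [p,r] + [p,q]. For instance
  ∂[3,5,8] = [5,8] − [3,8] + [3,5],
  ∂[0,2,5] = [2,5] − [0,5] + [0,2].
This gives a 14×10 integer matrix of rank 6; reducing to Smith normal form yields diagonal entries (1,1,1,1,1,1).

Boundary ∂_3: C_3 → C_2 sends each 3-simplex σ to the alternating sum Σ_i (−1)^i (σ with its i-th vertex removed). For instance
  ∂[0,2,5,8] = [2,5,8] − [0,5,8] + [0,2,8] − [0,2,5],
  ∂[0,2,3,5] = [2,3,5] − [0,3,5] + [0,2,5] − [0,2,3].
As a 10×5 matrix over Z this has rank 4, with invariant factors (1,1,1,1).

Computing H_k = (kernel of ∂_k) / (image of ∂_{k+1}):

  H_2: rank ker ∂_2 − rank ∂_3 = (10 − 6) − 4 = 0, and the invariant factors of ∂_3 are all 1, so H_2 ≅ 0.

(K is a triangulation of the disjoint union of the 3-sphere S^3 and the circle S^1.)

H_2 = 0.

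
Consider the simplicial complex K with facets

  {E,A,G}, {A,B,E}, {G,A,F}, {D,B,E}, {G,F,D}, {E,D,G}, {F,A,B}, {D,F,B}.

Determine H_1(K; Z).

H_1 ≅ 0.

Fix the vertex order A < B < D < E < F < G and write every simplex with vertices in increasing order. Then dim K = 2 and the simplices of K are:

  0-simplices (6): A, B, D, E, F, G
  1-simplices (12): AB, AE, AF, AG, BD, BE, BF, DE, DF, DG, EG, FG
  2-simplices (8): ABE, ABF, AEG, AFG, BDE, BDF, DEG, DFG

giving chain groups C_0 ≅ Z^6, C_1 ≅ Z^12, C_2 ≅ Z^8.

The boundary map ∂_1: C_1 → C_0 is given by ∂[p,q] = [q] − [p].
As a 6×12 matrix over Z this has rank 5, with invariant factors (1,1,1,1,1).

Boundary ∂_2: C_2 → C_1 maps a triangle to the signed sum of its edges. For instance
  ∂DFG = FG − DG + DF,
  ∂ABF = BF − AF + AB.
The 12×8 boundary matrix has rank 7 and Smith normal form diag(1,1,1,1,1,1,1).

From H_k ≅ ker(∂_k) / im(∂_{k+1}) we obtain:

  H_1: rank ker ∂_1 − rank ∂_2 = (12 − 5) − 7 = 0, and the invariant factors of ∂_2 are all 1, so H_1 ≅ 0.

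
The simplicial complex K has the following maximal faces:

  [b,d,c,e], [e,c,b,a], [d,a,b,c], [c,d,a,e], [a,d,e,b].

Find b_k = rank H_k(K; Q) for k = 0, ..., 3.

K has 5 vertices, 10 edges, 10 triangles, 5 3-simplices.
rank ∂_0 = 0, rank ∂_1 = 4 ⇒ b_0 = 5 − 0 − 4 = 1; all invariant factors of ∂_1 are 1 so no torsion. So H_0 ≅ Z.
rank ∂_1 = 4, rank ∂_2 = 6 ⇒ b_1 = 10 − 4 − 6 = 0; all invariant factors of ∂_2 are 1 so no torsion. So H_1 ≅ 0.
rank ∂_2 = 6, rank ∂_3 = 4 ⇒ b_2 = 10 − 6 − 4 = 0; all invariant factors of ∂_3 are 1 so no torsion. So H_2 ≅ 0.
rank ∂_3 = 4, rank ∂_4 = 0 ⇒ b_3 = 5 − 4 − 0 = 1. So H_3 ≅ Z.

b_0 = 1, b_1 = 0, b_2 = 0, b_3 = 1.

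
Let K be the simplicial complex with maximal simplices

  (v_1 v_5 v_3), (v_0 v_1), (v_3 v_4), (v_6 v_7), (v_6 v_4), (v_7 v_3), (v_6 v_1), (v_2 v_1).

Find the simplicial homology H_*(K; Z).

Fix the vertex order v_0 < v_1 < v_2 < v_3 < v_4 < v_5 < v_6 < v_7 and write every simplex with vertices in increasing order. Then dim K = 2 and the simplices of K are:

  0-simplices (8): [v_0], [v_1], [v_2], [v_3], [v_4], [v_5], [v_6], [v_7]
  1-simplices (10): [v_0,v_1], [v_1,v_2], [v_1,v_3], [v_1,v_5], [v_1,v_6], [v_3,v_4], [v_3,v_5], [v_3,v_7], [v_4,v_6], [v_6,v_7]
  2-simplices (1): [v_1,v_3,v_5]

so the chain groups are C_0 ≅ Z^8, C_1 ≅ Z^10, C_2 ≅ Z^1.

Boundary ∂_1: C_1 → C_0 is given by ∂[p,q] = [q] − [p]. For instance
  ∂[v_6,v_7] = [v_7] − [v_6].
This gives a 8×10 integer matrix of rank 7; reducing to Smith normal form yields diagonal entries (1,1,1,1,1,1,1).

∂_2: C_2 → C_1 maps a triangle to the signed sum of its edges. For instance
  ∂[v_1,v_3,v_5] = [v_3,v_5] − [v_1,v_5] + [v_1,v_3].
This gives a 10×1 integer matrix of rank 1; reducing to Smith normal form yields diagonal entries (1).

From H_k ≅ ker(∂_k) / im(∂_{k+1}) we obtain:

  H_0: rank C_0 − rank ∂_1 = 8 − 7 = 1, and the invariant factors of ∂_1 are all 1, so H_0 ≅ Z.
  H_1: rank ker ∂_1 − rank ∂_2 = (10 − 7) − 1 = 2, and the invariant factors of ∂_2 are all 1, so H_1 ≅ Z^2.
  H_2: rank ker ∂_2 − rank ∂_3 = (1 − 1) − 0 = 0, and there is no ∂_3, so H_2 ≅ 0.

As a check, the Euler characteristic is 8 − 10 + 1 = -1, which agrees with 1 − 2 + 0 = -1.

H_0 = Z,  H_1 = Z^2,  H_2 = 0.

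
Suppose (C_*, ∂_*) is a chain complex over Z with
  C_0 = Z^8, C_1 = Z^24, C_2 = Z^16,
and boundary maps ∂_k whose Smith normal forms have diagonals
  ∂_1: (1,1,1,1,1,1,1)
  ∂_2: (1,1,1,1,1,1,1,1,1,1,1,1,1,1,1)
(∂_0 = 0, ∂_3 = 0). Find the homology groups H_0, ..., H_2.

H_0 = Z,  H_1 = Z^2,  H_2 = Z.

H_0: b_0 = 8 − 0 − 7 = 1; torsion from ∂_1 factors > 1: none. So H_0 = Z.
H_1: b_1 = 24 − 7 − 15 = 2; torsion from ∂_2 factors > 1: none. So H_1 = Z^2.
H_2: b_2 = 16 − 15 − 0 = 1; torsion from ∂_3 factors > 1: none. So H_2 = Z.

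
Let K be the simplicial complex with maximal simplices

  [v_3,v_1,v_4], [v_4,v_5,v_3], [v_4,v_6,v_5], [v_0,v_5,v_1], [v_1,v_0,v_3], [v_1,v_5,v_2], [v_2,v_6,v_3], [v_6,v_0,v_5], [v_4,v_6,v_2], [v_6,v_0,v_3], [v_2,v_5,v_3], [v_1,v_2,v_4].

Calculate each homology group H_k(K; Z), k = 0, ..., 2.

Take the total order v_0 < v_1 < v_2 < v_3 < v_4 < v_5 < v_6 on the vertex set. Then K (dimension 2) consists of the simplices:

  0-simplices (7): [v_0], [v_1], [v_2], [v_3], [v_4], [v_5], [v_6]
  1-simplices (18): (18 of them)
  2-simplices (12): (12 of them)

giving chain groups C_0 ≅ Z^7, C_1 ≅ Z^18, C_2 ≅ Z^12.

∂_1: C_1 → C_0 is given by ∂[p,q] = [q] − [p].
This gives a 7×18 integer matrix of rank 6; reducing to Smith normal form yields diagonal entries (1,1,1,1,1,1).

∂_2: C_2 → C_1 acts by ∂[p,q,r] = [q,r] − [p,r] + [p,q]. For instance
  ∂[v_2,v_3,v_5] = [v_3,v_5] − [v_2,v_5] + [v_2,v_3],
  ∂[v_0,v_5,v_6] = [v_5,v_6] − [v_0,v_6] + [v_0,v_5].
The resulting 18×12 matrix has rank 12, and its Smith normal form has invariant factors (1,1,1,1,1,1,1,1,1,1,1,2).

Now H_k = ker ∂_k / im ∂_{k+1}, so:

  H_0: rank C_0 − rank ∂_1 = 7 − 6 = 1, and the invariant factors of ∂_1 are all 1, so H_0 = Z.
  H_1: rank ker ∂_1 − rank ∂_2 = (18 − 6) − 12 = 0, and ∂_2 has invariant factor 2 > 1, so H_1 = Z/2.
  H_2: rank ker ∂_2 − rank ∂_3 = (12 − 12) − 0 = 0, and there is no ∂_3, so H_2 = 0.

H_0 ≅ Z,  H_1 ≅ Z/2,  H_2 = 0.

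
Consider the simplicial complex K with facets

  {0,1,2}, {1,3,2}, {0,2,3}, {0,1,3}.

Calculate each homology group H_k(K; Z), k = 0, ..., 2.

H_0 ≅ Z,  H_1 = 0,  H_2 ≅ Z.

Order the vertices as 0 < 1 < 2 < 3. Listing each simplex with vertices in this order, K has dimension 2 with simplices:

  0-simplices (4): [0], [1], [2], [3]
  1-simplices (6): [0,1], [0,2], [0,3], [1,2], [1,3], [2,3]
  2-simplices (4): [0,1,2], [0,1,3], [0,2,3], [1,2,3]

so the chain groups are C_0 ≅ Z^4, C_1 ≅ Z^6, C_2 ≅ Z^4.

∂_1: C_1 → C_0 sends each edge [p,q] (with p < q) to q − p. For instance
  ∂[1,3] = [3] − [1].
The 4×6 boundary matrix has rank 3 and Smith normal form diag(1,1,1).

∂_2: C_2 → C_1 maps a triangle to the signed sum of its edges. For instance
  ∂[1,2,3] = [2,3] − [1,3] + [1,2],
  ∂[0,1,2] = [1,2] − [0,2] + [0,1].
The 6×4 boundary matrix has rank 3 and Smith normal form diag(1,1,1).

Computing H_k = (kernel of ∂_k) / (image of ∂_{k+1}):

  H_0: rank C_0 − rank ∂_1 = 4 − 3 = 1, and the invariant factors of ∂_1 are all 1, so H_0 = Z.
  H_1: rank ker ∂_1 − rank ∂_2 = (6 − 3) − 3 = 0, and the invariant factors of ∂_2 are all 1, so H_1 = 0.
  H_2: rank ker ∂_2 − rank ∂_3 = (4 − 3) − 0 = 1, and there is no ∂_3, so H_2 = Z.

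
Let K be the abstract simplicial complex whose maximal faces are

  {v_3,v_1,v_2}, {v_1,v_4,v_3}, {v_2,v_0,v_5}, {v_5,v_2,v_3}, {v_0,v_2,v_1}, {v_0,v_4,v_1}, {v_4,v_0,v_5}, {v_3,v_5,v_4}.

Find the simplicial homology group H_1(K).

H_1 = 0.

Fix the vertex order v_0 < v_1 < v_2 < v_3 < v_4 < v_5 and write every simplex with vertices in increasing order. Then dim K = 2 and the simplices of K are:

  0-simplices (6): [v_0], [v_1], [v_2], [v_3], [v_4], [v_5]
  1-simplices (12): [v_0,v_1], [v_0,v_2], [v_0,v_4], [v_0,v_5], [v_1,v_2], [v_1,v_3], [v_1,v_4], [v_2,v_3], [v_2,v_5], [v_3,v_4], [v_3,v_5], [v_4,v_5]
  2-simplices (8): [v_0,v_1,v_2], [v_0,v_1,v_4], [v_0,v_2,v_5], [v_0,v_4,v_5], [v_1,v_2,v_3], [v_1,v_3,v_4], [v_2,v_3,v_5], [v_3,v_4,v_5]

Hence C_0 ≅ Z^6, C_1 ≅ Z^12, C_2 ≅ Z^8.

Boundary ∂_1: C_1 → C_0 sends each edge [p,q] (with p < q) to q − p. For instance
  ∂[v_2,v_3] = [v_3] − [v_2].
As a 6×12 matrix over Z this has rank 5, with invariant factors (1,1,1,1,1).

The boundary map ∂_2: C_2 → C_1 acts by ∂[p,q,r] = [q,r] − [p,r] + [p,q]. For instance
  ∂[v_0,v_1,v_2] = [v_1,v_2] − [v_0,v_2] + [v_0,v_1],
  ∂[v_1,v_2,v_3] = [v_2,v_3] − [v_1,v_3] + [v_1,v_2].
As a 12×8 matrix over Z this has rank 7, with invariant factors (1,1,1,1,1,1,1).

Computing H_k = (kernel of ∂_k) / (image of ∂_{k+1}):

  H_1: rank ker ∂_1 − rank ∂_2 = (12 − 5) − 7 = 0, and the invariant factors of ∂_2 are all 1, so H_1 ≅ 0.

(K is a triangulation of the 2-sphere S^2.)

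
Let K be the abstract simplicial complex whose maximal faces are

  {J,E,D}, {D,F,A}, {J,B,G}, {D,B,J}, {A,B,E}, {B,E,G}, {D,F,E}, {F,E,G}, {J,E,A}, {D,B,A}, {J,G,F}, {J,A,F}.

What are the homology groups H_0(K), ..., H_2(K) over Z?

H_0 ≅ Z,  H_1 ≅ Z/2Z,  H_2 = 0.

Take the total order A < B < D < E < F < G < J on the vertex set. Then K (dimension 2) consists of the simplices:

  0-simplices (7): A, B, D, E, F, G, J
  1-simplices (18): AB, AD, AE, AF, AJ, BD, BE, BG, BJ, DE, DF, DJ, EF, EG, EJ, FG, FJ, GJ
  2-simplices (12): ABD, ABE, ADF, AEJ, AFJ, BDJ, BEG, BGJ, DEF, DEJ, EFG, FGJ

so the chain groups are C_0 ≅ Z^7, C_1 ≅ Z^18, C_2 ≅ Z^12.

Boundary ∂_1: C_1 → C_0 sends each edge [p,q] (with p < q) to q − p. For instance
  ∂DE = E − D.
This gives a 7×18 integer matrix of rank 6; reducing to Smith normal form yields diagonal entries (1,1,1,1,1,1).

∂_2: C_2 → C_1 sends each 2-simplex [p,q,r] to [q,r] − [p,r] + [p,q]. For instance
  ∂ABD = BD − AD + AB,
  ∂DEF = EF − DF + DE.
This gives a 18×12 integer matrix of rank 12; reducing to Smith normal form yields diagonal entries (1,1,1,1,1,1,1,1,1,1,1,2).

Reading off H_k = ker ∂_k / im ∂_{k+1}:

  H_0: rank C_0 − rank ∂_1 = 7 − 6 = 1, and the invariant factors of ∂_1 are all 1, so H_0 ≅ Z.
  H_1: rank ker ∂_1 − rank ∂_2 = (18 − 6) − 12 = 0, and ∂_2 has invariant factor 2 > 1, so H_1 ≅ Z/2Z.
  H_2: rank ker ∂_2 − rank ∂_3 = (12 − 12) − 0 = 0, and there is no ∂_3, so H_2 ≅ 0.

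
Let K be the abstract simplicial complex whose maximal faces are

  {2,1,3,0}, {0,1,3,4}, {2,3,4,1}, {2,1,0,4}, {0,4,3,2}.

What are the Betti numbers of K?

b_0 = 1, b_1 = 0, b_2 = 0, b_3 = 1.

K has 5 vertices, 10 edges, 10 triangles, 5 3-simplices.
rank ∂_0 = 0, rank ∂_1 = 4 ⇒ b_0 = 5 − 0 − 4 = 1; all invariant factors of ∂_1 are 1 so no torsion. So H_0 = Z.
rank ∂_1 = 4, rank ∂_2 = 6 ⇒ b_1 = 10 − 4 − 6 = 0; all invariant factors of ∂_2 are 1 so no torsion. So H_1 = 0.
rank ∂_2 = 6, rank ∂_3 = 4 ⇒ b_2 = 10 − 6 − 4 = 0; all invariant factors of ∂_3 are 1 so no torsion. So H_2 = 0.
rank ∂_3 = 4, rank ∂_4 = 0 ⇒ b_3 = 5 − 4 − 0 = 1. So H_3 = Z.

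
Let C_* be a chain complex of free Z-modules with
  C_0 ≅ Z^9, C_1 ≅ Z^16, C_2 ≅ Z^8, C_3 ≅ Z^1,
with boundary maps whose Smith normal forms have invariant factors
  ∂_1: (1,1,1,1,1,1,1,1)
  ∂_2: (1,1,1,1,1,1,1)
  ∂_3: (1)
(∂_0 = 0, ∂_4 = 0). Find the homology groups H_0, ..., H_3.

H_0 ≅ Z,  H_1 ≅ Z,  H_2 = 0,  H_3 = 0.

H_0: b_0 = 9 − 0 − 8 = 1; torsion from ∂_1 factors > 1: none. So H_0 ≅ Z.
H_1: b_1 = 16 − 8 − 7 = 1; torsion from ∂_2 factors > 1: none. So H_1 ≅ Z.
H_2: b_2 = 8 − 7 − 1 = 0; torsion from ∂_3 factors > 1: none. So H_2 ≅ 0.
H_3: b_3 = 1 − 1 − 0 = 0; torsion from ∂_4 factors > 1: none. So H_3 ≅ 0.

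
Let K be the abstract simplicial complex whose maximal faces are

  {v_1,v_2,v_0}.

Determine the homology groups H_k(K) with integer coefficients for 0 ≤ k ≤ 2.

We work with the vertex ordering v_0 < v_1 < v_2. The simplices of K, each written with vertices in increasing order, are:

  0-simplices (3): [v_0], [v_1], [v_2]
  1-simplices (3): [v_0,v_1], [v_0,v_2], [v_1,v_2]
  2-simplices (1): [v_0,v_1,v_2]

giving chain groups C_0 ≅ Z^3, C_1 ≅ Z^3, C_2 ≅ Z^1.

Boundary ∂_1: C_1 → C_0 maps an edge to its endpoints' difference, ∂[p,q] = q − p. For instance
  ∂[v_0,v_2] = [v_2] − [v_0].
The resulting 3×3 matrix has rank 2, and its Smith normal form has invariant factors (1,1).

Boundary ∂_2: C_2 → C_1 maps a triangle to the signed sum of its edges. For instance
  ∂[v_0,v_1,v_2] = [v_1,v_2] − [v_0,v_2] + [v_0,v_1].
The 3×1 boundary matrix has rank 1 and Smith normal form diag(1).

Reading off H_k = ker ∂_k / im ∂_{k+1}:

  H_0: rank C_0 − rank ∂_1 = 3 − 2 = 1, and the invariant factors of ∂_1 are all 1, so H_0 ≅ Z.
  H_1: rank ker ∂_1 − rank ∂_2 = (3 − 2) − 1 = 0, and the invariant factors of ∂_2 are all 1, so H_1 ≅ 0.
  H_2: rank ker ∂_2 − rank ∂_3 = (1 − 1) − 0 = 0, and there is no ∂_3, so H_2 ≅ 0.

As a check, the Euler characteristic is 3 − 3 + 1 = 1, which agrees with 1 − 0 + 0 = 1.
(K is a triangulation of the 2-simplex.)

H_0 = Z,  H_1 = 0,  H_2 = 0.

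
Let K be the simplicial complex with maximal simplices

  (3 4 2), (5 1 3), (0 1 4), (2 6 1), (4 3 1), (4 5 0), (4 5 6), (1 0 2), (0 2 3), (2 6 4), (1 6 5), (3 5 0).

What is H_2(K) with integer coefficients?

H_2 = 0.

Take the total order 0 < 1 < 2 < 3 < 4 < 5 < 6 on the vertex set. Then K (dimension 2) consists of the simplices:

  0-simplices (7): [0], [1], [2], [3], [4], [5], [6]
  1-simplices (18): [0,1], [0,2], [0,3], [0,4], [0,5], [1,2], [1,3], [1,4], [1,5], [1,6], [2,3], [2,4], [2,6], [3,4], [3,5], [4,5], [4,6], [5,6]
  2-simplices (12): [0,1,2], [0,1,4], [0,2,3], [0,3,5], [0,4,5], [1,2,6], [1,3,4], [1,3,5], [1,5,6], [2,3,4], [2,4,6], [4,5,6]

so the chain groups are C_0 ≅ Z^7, C_1 ≅ Z^18, C_2 ≅ Z^12.

Boundary ∂_1: C_1 → C_0 maps an edge to its endpoints' difference, ∂[p,q] = q − p. For instance
  ∂[3,5] = [5] − [3].
As a 7×18 matrix over Z this has rank 6, with invariant factors (1,1,1,1,1,1).

The boundary map ∂_2: C_2 → C_1 acts by ∂[p,q,r] = [q,r] − [p,r] + [p,q]. For instance
  ∂[0,3,5] = [3,5] − [0,5] + [0,3],
  ∂[0,4,5] = [4,5] − [0,5] + [0,4].
As a 18×12 matrix over Z this has rank 12, with invariant factors (1,1,1,1,1,1,1,1,1,1,1,2).

Reading off H_k = ker ∂_k / im ∂_{k+1}:

  H_2: rank ker ∂_2 − rank ∂_3 = (12 − 12) − 0 = 0, and there is no ∂_3, so H_2 = 0.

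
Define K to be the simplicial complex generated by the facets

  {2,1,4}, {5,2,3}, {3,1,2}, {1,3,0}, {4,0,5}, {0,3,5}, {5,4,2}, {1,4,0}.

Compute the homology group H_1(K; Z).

Take the total order 0 < 1 < 2 < 3 < 4 < 5 on the vertex set. Then K (dimension 2) consists of the simplices:

  0-simplices (6): [0], [1], [2], [3], [4], [5]
  1-simplices (12): [0,1], [0,3], [0,4], [0,5], [1,2], [1,3], [1,4], [2,3], [2,4], [2,5], [3,5], [4,5]
  2-simplices (8): [0,1,3], [0,1,4], [0,3,5], [0,4,5], [1,2,3], [1,2,4], [2,3,5], [2,4,5]

so the chain groups are C_0 ≅ Z^6, C_1 ≅ Z^12, C_2 ≅ Z^8.

∂_1: C_1 → C_0 maps an edge to its endpoints' difference, ∂[p,q] = q − p. For instance
  ∂[0,3] = [3] − [0].
This gives a 6×12 integer matrix of rank 5; reducing to Smith normal form yields diagonal entries (1,1,1,1,1).

Boundary ∂_2: C_2 → C_1 maps a triangle to the signed sum of its edges. For instance
  ∂[0,4,5] = [4,5] − [0,5] + [0,4],
  ∂[0,1,4] = [1,4] − [0,4] + [0,1].
The 12×8 boundary matrix has rank 7 and Smith normal form diag(1,1,1,1,1,1,1).

Computing H_k = (kernel of ∂_k) / (image of ∂_{k+1}):

  H_1: rank ker ∂_1 − rank ∂_2 = (12 − 5) − 7 = 0, and the invariant factors of ∂_2 are all 1, so H_1 ≅ 0.

(K is a triangulation of the 2-sphere S^2.)

H_1 ≅ 0.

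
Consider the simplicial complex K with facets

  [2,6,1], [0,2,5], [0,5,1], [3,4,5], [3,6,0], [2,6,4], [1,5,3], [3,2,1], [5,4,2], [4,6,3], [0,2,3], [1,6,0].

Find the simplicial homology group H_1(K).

Take the total order 0 < 1 < 2 < 3 < 4 < 5 < 6 on the vertex set. Then K (dimension 2) consists of the simplices:

  0-simplices (7): [0], [1], [2], [3], [4], [5], [6]
  1-simplices (18): [0,1], [0,2], [0,3], [0,5], [0,6], [1,2], [1,3], [1,5], [1,6], [2,3], [2,4], [2,5], [2,6], [3,4], [3,5], [3,6], [4,5], [4,6]
  2-simplices (12): [0,1,5], [0,1,6], [0,2,3], [0,2,5], [0,3,6], [1,2,3], [1,2,6], [1,3,5], [2,4,5], [2,4,6], [3,4,5], [3,4,6]

Hence C_0 ≅ Z^7, C_1 ≅ Z^18, C_2 ≅ Z^12.

∂_1: C_1 → C_0 maps an edge to its endpoints' difference, ∂[p,q] = q − p. For instance
  ∂[0,5] = [5] − [0].
As a 7×18 matrix over Z this has rank 6, with invariant factors (1,1,1,1,1,1).

The boundary map ∂_2: C_2 → C_1 maps a triangle to the signed sum of its edges. For instance
  ∂[1,3,5] = [3,5] − [1,5] + [1,3],
  ∂[0,2,5] = [2,5] − [0,5] + [0,2].
This gives a 18×12 integer matrix of rank 12; reducing to Smith normal form yields diagonal entries (1,1,1,1,1,1,1,1,1,1,1,2).

Computing H_k = (kernel of ∂_k) / (image of ∂_{k+1}):

  H_1: rank ker ∂_1 − rank ∂_2 = (18 − 6) − 12 = 0, and ∂_2 has invariant factor 2 > 1, so H_1 ≅ Z/2.

H_1 ≅ Z/2.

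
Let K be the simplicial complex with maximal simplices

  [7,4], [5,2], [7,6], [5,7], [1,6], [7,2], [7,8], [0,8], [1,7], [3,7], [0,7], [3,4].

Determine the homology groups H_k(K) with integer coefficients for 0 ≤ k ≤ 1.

H_0 = Z,  H_1 = Z^4.

Take the total order 0 < 1 < 2 < 3 < 4 < 5 < 6 < 7 < 8 on the vertex set. Then K (dimension 1) consists of the simplices:

  0-simplices (9): [0], [1], [2], [3], [4], [5], [6], [7], [8]
  1-simplices (12): [0,7], [0,8], [1,6], [1,7], [2,5], [2,7], [3,4], [3,7], [4,7], [5,7], [6,7], [7,8]

Hence C_0 ≅ Z^9, C_1 ≅ Z^12.

Boundary ∂_1: C_1 → C_0 sends each edge [p,q] (with p < q) to q − p.
The resulting 9×12 matrix has rank 8, and its Smith normal form has invariant factors (1,1,1,1,1,1,1,1).

Computing H_k = (kernel of ∂_k) / (image of ∂_{k+1}):

  H_0: rank C_0 − rank ∂_1 = 9 − 8 = 1, and the invariant factors of ∂_1 are all 1, so H_0 = Z.
  H_1: rank ker ∂_1 − rank ∂_2 = (12 − 8) − 0 = 4, and there is no ∂_2, so H_1 = Z^4.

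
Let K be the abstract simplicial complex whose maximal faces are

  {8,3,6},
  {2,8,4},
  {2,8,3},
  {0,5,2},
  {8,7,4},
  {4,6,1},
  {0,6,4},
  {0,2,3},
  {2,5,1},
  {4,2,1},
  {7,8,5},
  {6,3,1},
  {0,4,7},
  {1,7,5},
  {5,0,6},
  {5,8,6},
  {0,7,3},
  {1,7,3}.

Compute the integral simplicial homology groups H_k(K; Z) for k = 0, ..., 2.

H_0 = Z,  H_1 = Z^2,  H_2 = Z.

Order the vertices as 0 < 1 < 2 < 3 < 4 < 5 < 6 < 7 < 8. Listing each simplex with vertices in this order, K has dimension 2 with simplices:

  0-simplices (9): [0], [1], [2], [3], [4], [5], [6], [7], [8]
  1-simplices (27): (27 of them)
  2-simplices (18): [0,2,3], [0,2,5], [0,3,7], [0,4,6], [0,4,7], [0,5,6], [1,2,4], [1,2,5], [1,3,6], [1,3,7], [1,4,6], [1,5,7], [2,3,8], [2,4,8], [3,6,8], [4,7,8], [5,6,8], [5,7,8]

so the chain groups are C_0 ≅ Z^9, C_1 ≅ Z^27, C_2 ≅ Z^18.

The boundary map ∂_1: C_1 → C_0 sends each edge [p,q] (with p < q) to q − p.
This gives a 9×27 integer matrix of rank 8; reducing to Smith normal form yields diagonal entries (1,1,1,1,1,1,1,1).

The boundary map ∂_2: C_2 → C_1 maps a triangle to the signed sum of its edges. For instance
  ∂[0,2,5] = [2,5] − [0,5] + [0,2],
  ∂[2,4,8] = [4,8] − [2,8] + [2,4].
This gives a 27×18 integer matrix of rank 17; reducing to Smith normal form yields diagonal entries (1,1,1,1,1,1,1,1,1,1,1,1,1,1,1,1,1).

From H_k ≅ ker(∂_k) / im(∂_{k+1}) we obtain:

  H_0: rank C_0 − rank ∂_1 = 9 − 8 = 1, and the invariant factors of ∂_1 are all 1, so H_0 ≅ Z.
  H_1: rank ker ∂_1 − rank ∂_2 = (27 − 8) − 17 = 2, and the invariant factors of ∂_2 are all 1, so H_1 ≅ Z^2.
  H_2: rank ker ∂_2 − rank ∂_3 = (18 − 17) − 0 = 1, and there is no ∂_3, so H_2 ≅ Z.

As a check, the Euler characteristic is 9 − 27 + 18 = 0, which agrees with 1 − 2 + 1 = 0.
(K is a triangulation of the torus T^2.)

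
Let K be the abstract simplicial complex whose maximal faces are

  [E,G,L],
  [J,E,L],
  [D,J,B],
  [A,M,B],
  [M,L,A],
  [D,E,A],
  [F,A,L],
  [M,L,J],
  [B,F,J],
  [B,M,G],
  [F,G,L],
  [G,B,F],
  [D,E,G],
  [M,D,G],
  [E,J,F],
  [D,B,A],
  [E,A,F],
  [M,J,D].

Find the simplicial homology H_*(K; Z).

H_0 ≅ Z,  H_1 ≅ Z ⊕ Z/2,  H_2 = 0.

We work with the vertex ordering A < B < D < E < F < G < J < L < M. The simplices of K, each written with vertices in increasing order, are:

  0-simplices (9): A, B, D, E, F, G, J, L, M
  1-simplices (27): AB, AD, AE, AF, AL, AM, BD, BF, BG, BJ, BM, DE, DG, DJ, DM, EF, EG, EJ, EL, FG, FJ, FL, GL, GM, JL, JM, LM
  2-simplices (18): ABD, ABM, ADE, AEF, AFL, ALM, BDJ, BFG, BFJ, BGM, DEG, DGM, DJM, EFJ, EGL, EJL, FGL, JLM

giving chain groups C_0 ≅ Z^9, C_1 ≅ Z^27, C_2 ≅ Z^18.

Boundary ∂_1: C_1 → C_0 is given by ∂[p,q] = [q] − [p]. For instance
  ∂GL = L − G.
The 9×27 boundary matrix has rank 8 and Smith normal form diag(1,1,1,1,1,1,1,1).

Boundary ∂_2: C_2 → C_1 acts by ∂[p,q,r] = [q,r] − [p,r] + [p,q]. For instance
  ∂DEG = EG − DG + DE,
  ∂DGM = GM − DM + DG.
This gives a 27×18 integer matrix of rank 18; reducing to Smith normal form yields diagonal entries (1,1,1,1,1,1,1,1,1,1,1,1,1,1,1,1,1,2).

From H_k ≅ ker(∂_k) / im(∂_{k+1}) we obtain:

  H_0: rank C_0 − rank ∂_1 = 9 − 8 = 1, and the invariant factors of ∂_1 are all 1, so H_0 ≅ Z.
  H_1: rank ker ∂_1 − rank ∂_2 = (27 − 8) − 18 = 1, and ∂_2 has invariant factor 2 > 1, so H_1 ≅ Z ⊕ Z/2.
  H_2: rank ker ∂_2 − rank ∂_3 = (18 − 18) − 0 = 0, and there is no ∂_3, so H_2 ≅ 0.

As a check, the Euler characteristic is 9 − 27 + 18 = 0, which agrees with 1 − 1 + 0 = 0.
(K is a triangulation of the Klein bottle.)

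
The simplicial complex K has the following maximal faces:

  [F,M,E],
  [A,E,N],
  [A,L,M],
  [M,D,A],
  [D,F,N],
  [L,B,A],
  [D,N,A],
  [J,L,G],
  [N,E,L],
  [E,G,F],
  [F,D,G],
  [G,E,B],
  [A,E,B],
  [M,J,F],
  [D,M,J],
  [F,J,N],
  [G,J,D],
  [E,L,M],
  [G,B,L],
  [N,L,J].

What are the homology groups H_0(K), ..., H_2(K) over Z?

Fix the vertex order A < B < D < E < F < G < J < L < M < N and write every simplex with vertices in increasing order. Then dim K = 2 and the simplices of K are:

  0-simplices (10): A, B, D, E, F, G, J, L, M, N
  1-simplices (30): AB, AD, AE, AL, AM, AN, BE, BG, BL, DF, DG, DJ, DM, DN, EF, EG, EL, EM, EN, FG, FJ, FM, FN, GJ, GL, JL, JM, JN, LM, LN
  2-simplices (20): ABE, ABL, ADM, ADN, AEN, ALM, BEG, BGL, DFG, DFN, DGJ, DJM, EFG, EFM, ELM, ELN, FJM, FJN, GJL, JLN

so the chain groups are C_0 ≅ Z^10, C_1 ≅ Z^30, C_2 ≅ Z^20.

∂_1: C_1 → C_0 is given by ∂[p,q] = [q] − [p]. For instance
  ∂AM = M − A.
The resulting 10×30 matrix has rank 9, and its Smith normal form has invariant factors (1,1,1,1,1,1,1,1,1).

∂_2: C_2 → C_1 maps a triangle to the signed sum of its edges. For instance
  ∂ADM = DM − AM + AD,
  ∂ABE = BE − AE + AB.
This gives a 30×20 integer matrix of rank 20; reducing to Smith normal form yields diagonal entries (1,1,1,1,1,1,1,1,1,1,1,1,1,1,1,1,1,1,1,2).

Now H_k = ker ∂_k / im ∂_{k+1}, so:

  H_0: rank C_0 − rank ∂_1 = 10 − 9 = 1, and the invariant factors of ∂_1 are all 1, so H_0 = Z.
  H_1: rank ker ∂_1 − rank ∂_2 = (30 − 9) − 20 = 1, and ∂_2 has invariant factor 2 > 1, so H_1 = Z ⊕ Z/2Z.
  H_2: rank ker ∂_2 − rank ∂_3 = (20 − 20) − 0 = 0, and there is no ∂_3, so H_2 = 0.

As a check, the Euler characteristic is 10 − 30 + 20 = 0, which agrees with 1 − 1 + 0 = 0.
(K is a triangulation of the Klein bottle.)

H_0 ≅ Z,  H_1 ≅ Z ⊕ Z/2Z,  H_2 = 0.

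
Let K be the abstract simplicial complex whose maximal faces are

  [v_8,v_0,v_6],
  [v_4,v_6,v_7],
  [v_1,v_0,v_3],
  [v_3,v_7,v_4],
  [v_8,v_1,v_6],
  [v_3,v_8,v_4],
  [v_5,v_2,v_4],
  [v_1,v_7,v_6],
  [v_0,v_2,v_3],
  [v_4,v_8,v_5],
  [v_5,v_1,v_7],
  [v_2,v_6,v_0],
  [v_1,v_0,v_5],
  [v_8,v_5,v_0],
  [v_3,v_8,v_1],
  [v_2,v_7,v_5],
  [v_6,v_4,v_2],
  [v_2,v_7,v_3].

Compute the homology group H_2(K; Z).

Take the total order v_0 < v_1 < v_2 < v_3 < v_4 < v_5 < v_6 < v_7 < v_8 on the vertex set. Then K (dimension 2) consists of the simplices:

  0-simplices (9): [v_0], [v_1], [v_2], [v_3], [v_4], [v_5], [v_6], [v_7], [v_8]
  1-simplices (27): (27 of them)
  2-simplices (18): (18 of them)

giving chain groups C_0 ≅ Z^9, C_1 ≅ Z^27, C_2 ≅ Z^18.

Boundary ∂_1: C_1 → C_0 is given by ∂[p,q] = [q] − [p]. For instance
  ∂[v_4,v_8] = [v_8] − [v_4].
This gives a 9×27 integer matrix of rank 8; reducing to Smith normal form yields diagonal entries (1,1,1,1,1,1,1,1).

Boundary ∂_2: C_2 → C_1 sends each 2-simplex [p,q,r] to [q,r] − [p,r] + [p,q]. For instance
  ∂[v_0,v_1,v_3] = [v_1,v_3] − [v_0,v_3] + [v_0,v_1],
  ∂[v_3,v_4,v_7] = [v_4,v_7] − [v_3,v_7] + [v_3,v_4].
The 27×18 boundary matrix has rank 18 and Smith normal form diag(1,1,1,1,1,1,1,1,1,1,1,1,1,1,1,1,1,2).

Computing H_k = (kernel of ∂_k) / (image of ∂_{k+1}):

  H_2: rank ker ∂_2 − rank ∂_3 = (18 − 18) − 0 = 0, and there is no ∂_3, so H_2 ≅ 0.

H_2 = 0.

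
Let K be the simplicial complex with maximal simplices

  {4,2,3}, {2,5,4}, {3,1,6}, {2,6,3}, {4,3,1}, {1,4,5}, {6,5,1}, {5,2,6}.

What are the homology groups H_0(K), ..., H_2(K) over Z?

H_0 = Z,  H_1 = 0,  H_2 = Z.

We work with the vertex ordering 1 < 2 < 3 < 4 < 5 < 6. The simplices of K, each written with vertices in increasing order, are:

  0-simplices (6): [1], [2], [3], [4], [5], [6]
  1-simplices (12): [1,3], [1,4], [1,5], [1,6], [2,3], [2,4], [2,5], [2,6], [3,4], [3,6], [4,5], [5,6]
  2-simplices (8): [1,3,4], [1,3,6], [1,4,5], [1,5,6], [2,3,4], [2,3,6], [2,4,5], [2,5,6]

giving chain groups C_0 ≅ Z^6, C_1 ≅ Z^12, C_2 ≅ Z^8.

∂_1: C_1 → C_0 sends each edge [p,q] (with p < q) to q − p. For instance
  ∂[1,4] = [4] − [1].
The 6×12 boundary matrix has rank 5 and Smith normal form diag(1,1,1,1,1).

∂_2: C_2 → C_1 acts by ∂[p,q,r] = [q,r] − [p,r] + [p,q]. For instance
  ∂[2,4,5] = [4,5] − [2,5] + [2,4],
  ∂[1,3,6] = [3,6] − [1,6] + [1,3].
The resulting 12×8 matrix has rank 7, and its Smith normal form has invariant factors (1,1,1,1,1,1,1).

Reading off H_k = ker ∂_k / im ∂_{k+1}:

  H_0: rank C_0 − rank ∂_1 = 6 − 5 = 1, and the invariant factors of ∂_1 are all 1, so H_0 = Z.
  H_1: rank ker ∂_1 − rank ∂_2 = (12 − 5) − 7 = 0, and the invariant factors of ∂_2 are all 1, so H_1 = 0.
  H_2: rank ker ∂_2 − rank ∂_3 = (8 − 7) − 0 = 1, and there is no ∂_3, so H_2 = Z.

As a check, the Euler characteristic is 6 − 12 + 8 = 2, which agrees with 1 − 0 + 1 = 2.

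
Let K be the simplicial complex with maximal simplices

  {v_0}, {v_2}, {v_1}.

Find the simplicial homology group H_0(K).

H_0 = Z^3.

Take the total order v_0 < v_1 < v_2 on the vertex set. Then K (dimension 0) consists of the simplices:

  0-simplices (3): [v_0], [v_1], [v_2]

Hence C_0 ≅ Z^3.

From H_k ≅ ker(∂_k) / im(∂_{k+1}) we obtain:

  H_0: rank C_0 − rank ∂_1 = 3 − 0 = 3, and there is no ∂_1, so H_0 ≅ Z^3.

(K is a triangulation of a set of 3 points.)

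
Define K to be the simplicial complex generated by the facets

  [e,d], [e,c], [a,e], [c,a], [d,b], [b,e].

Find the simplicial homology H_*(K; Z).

Take the total order a < b < c < d < e on the vertex set. Then K (dimension 1) consists of the simplices:

  0-simplices (5): a, b, c, d, e
  1-simplices (6): ac, ae, bd, be, ce, de

Hence C_0 ≅ Z^5, C_1 ≅ Z^6.

Boundary ∂_1: C_1 → C_0 is given by ∂[p,q] = [q] − [p]. For instance
  ∂ae = e − a.
The resulting 5×6 matrix has rank 4, and its Smith normal form has invariant factors (1,1,1,1).

From H_k ≅ ker(∂_k) / im(∂_{k+1}) we obtain:

  H_0: rank C_0 − rank ∂_1 = 5 − 4 = 1, and the invariant factors of ∂_1 are all 1, so H_0 = Z.
  H_1: rank ker ∂_1 − rank ∂_2 = (6 − 4) − 0 = 2, and there is no ∂_2, so H_1 = Z^2.

H_0 ≅ Z,  H_1 ≅ Z^2.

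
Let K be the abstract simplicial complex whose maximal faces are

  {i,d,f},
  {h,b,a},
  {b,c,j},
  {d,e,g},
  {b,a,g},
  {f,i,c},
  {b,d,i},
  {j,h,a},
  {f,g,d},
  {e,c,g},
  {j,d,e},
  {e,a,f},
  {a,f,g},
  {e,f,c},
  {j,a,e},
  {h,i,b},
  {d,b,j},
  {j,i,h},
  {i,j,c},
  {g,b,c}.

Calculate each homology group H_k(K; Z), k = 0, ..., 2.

Order the vertices as a < b < c < d < e < f < g < h < i < j. Listing each simplex with vertices in this order, K has dimension 2 with simplices:

  0-simplices (10): a, b, c, d, e, f, g, h, i, j
  1-simplices (30): ab, ae, af, ag, ah, aj, bc, bd, bg, bh, bi, bj, ce, cf, cg, ci, cj, de, df, dg, di, dj, ef, eg, ej, fg, fi, hi, hj, ij
  2-simplices (20): abg, abh, aef, aej, afg, ahj, bcg, bcj, bdi, bdj, bhi, cef, ceg, cfi, cij, deg, dej, dfg, dfi, hij

giving chain groups C_0 ≅ Z^10, C_1 ≅ Z^30, C_2 ≅ Z^20.

The boundary map ∂_1: C_1 → C_0 maps an edge to its endpoints' difference, ∂[p,q] = q − p. For instance
  ∂ag = g − a.
The resulting 10×30 matrix has rank 9, and its Smith normal form has invariant factors (1,1,1,1,1,1,1,1,1).

The boundary map ∂_2: C_2 → C_1 acts by ∂[p,q,r] = [q,r] − [p,r] + [p,q]. For instance
  ∂abh = bh − ah + ab,
  ∂bhi = hi − bi + bh.
The 30×20 boundary matrix has rank 20 and Smith normal form diag(1,1,1,1,1,1,1,1,1,1,1,1,1,1,1,1,1,1,1,2).

Reading off H_k = ker ∂_k / im ∂_{k+1}:

  H_0: rank C_0 − rank ∂_1 = 10 − 9 = 1, and the invariant factors of ∂_1 are all 1, so H_0 = Z.
  H_1: rank ker ∂_1 − rank ∂_2 = (30 − 9) − 20 = 1, and ∂_2 has invariant factor 2 > 1, so H_1 = Z ⊕ Z/2.
  H_2: rank ker ∂_2 − rank ∂_3 = (20 − 20) − 0 = 0, and there is no ∂_3, so H_2 = 0.

H_0 = Z,  H_1 = Z ⊕ Z/2,  H_2 = 0.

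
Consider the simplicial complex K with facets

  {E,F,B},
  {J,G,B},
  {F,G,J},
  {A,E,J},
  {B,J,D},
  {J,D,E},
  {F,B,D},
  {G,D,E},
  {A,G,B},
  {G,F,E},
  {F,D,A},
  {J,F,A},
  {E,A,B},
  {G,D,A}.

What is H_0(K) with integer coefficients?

H_0 ≅ Z.

Fix the vertex order A < B < D < E < F < G < J and write every simplex with vertices in increasing order. Then dim K = 2 and the simplices of K are:

  0-simplices (7): A, B, D, E, F, G, J
  1-simplices (21): AB, AD, AE, AF, AG, AJ, BD, BE, BF, BG, BJ, DE, DF, DG, DJ, EF, EG, EJ, FG, FJ, GJ
  2-simplices (14): ABE, ABG, ADF, ADG, AEJ, AFJ, BDF, BDJ, BEF, BGJ, DEG, DEJ, EFG, FGJ

Hence C_0 ≅ Z^7, C_1 ≅ Z^21, C_2 ≅ Z^14.

Boundary ∂_1: C_1 → C_0 is given by ∂[p,q] = [q] − [p].
As a 7×21 matrix over Z this has rank 6, with invariant factors (1,1,1,1,1,1).

The boundary map ∂_2: C_2 → C_1 sends each 2-simplex [p,q,r] to [q,r] − [p,r] + [p,q]. For instance
  ∂BDF = DF − BF + BD,
  ∂ADG = DG − AG + AD.
This gives a 21×14 integer matrix of rank 13; reducing to Smith normal form yields diagonal entries (1,1,1,1,1,1,1,1,1,1,1,1,1).

Reading off H_k = ker ∂_k / im ∂_{k+1}:

  H_0: rank C_0 − rank ∂_1 = 7 − 6 = 1, and the invariant factors of ∂_1 are all 1, so H_0 ≅ Z.

(K is a triangulation of the torus T^2.)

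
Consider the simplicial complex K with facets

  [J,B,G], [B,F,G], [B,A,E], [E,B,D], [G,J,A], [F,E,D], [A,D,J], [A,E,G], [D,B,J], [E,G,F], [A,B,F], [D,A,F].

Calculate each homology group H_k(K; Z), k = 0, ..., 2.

Take the total order A < B < D < E < F < G < J on the vertex set. Then K (dimension 2) consists of the simplices:

  0-simplices (7): A, B, D, E, F, G, J
  1-simplices (18): AB, AD, AE, AF, AG, AJ, BD, BE, BF, BG, BJ, DE, DF, DJ, EF, EG, FG, GJ
  2-simplices (12): ABE, ABF, ADF, ADJ, AEG, AGJ, BDE, BDJ, BFG, BGJ, DEF, EFG

so the chain groups are C_0 ≅ Z^7, C_1 ≅ Z^18, C_2 ≅ Z^12.

Boundary ∂_1: C_1 → C_0 sends each edge [p,q] (with p < q) to q − p. For instance
  ∂EG = G − E.
The 7×18 boundary matrix has rank 6 and Smith normal form diag(1,1,1,1,1,1).

Boundary ∂_2: C_2 → C_1 sends each 2-simplex [p,q,r] to [q,r] − [p,r] + [p,q]. For instance
  ∂AEG = EG − AG + AE,
  ∂AGJ = GJ − AJ + AG.
As a 18×12 matrix over Z this has rank 12, with invariant factors (1,1,1,1,1,1,1,1,1,1,1,2).

Reading off H_k = ker ∂_k / im ∂_{k+1}:

  H_0: rank C_0 − rank ∂_1 = 7 − 6 = 1, and the invariant factors of ∂_1 are all 1, so H_0 = Z.
  H_1: rank ker ∂_1 − rank ∂_2 = (18 − 6) − 12 = 0, and ∂_2 has invariant factor 2 > 1, so H_1 = Z_2.
  H_2: rank ker ∂_2 − rank ∂_3 = (12 − 12) − 0 = 0, and there is no ∂_3, so H_2 = 0.

As a check, the Euler characteristic is 7 − 18 + 12 = 1, which agrees with 1 − 0 + 0 = 1.

H_0 = Z,  H_1 = Z_2,  H_2 = 0.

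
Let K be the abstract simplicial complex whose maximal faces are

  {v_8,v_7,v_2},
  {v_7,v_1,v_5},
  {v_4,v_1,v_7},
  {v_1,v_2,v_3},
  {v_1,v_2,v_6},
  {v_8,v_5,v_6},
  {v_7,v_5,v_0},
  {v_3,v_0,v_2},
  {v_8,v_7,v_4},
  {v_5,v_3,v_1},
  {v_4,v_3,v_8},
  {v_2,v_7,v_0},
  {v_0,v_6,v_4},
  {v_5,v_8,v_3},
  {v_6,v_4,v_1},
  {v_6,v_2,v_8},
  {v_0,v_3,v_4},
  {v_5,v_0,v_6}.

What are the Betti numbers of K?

K has 9 vertices, 27 edges, 18 triangles.
rank ∂_0 = 0, rank ∂_1 = 8 ⇒ b_0 = 9 − 0 − 8 = 1; all invariant factors of ∂_1 are 1 so no torsion. So H_0 ≅ Z.
rank ∂_1 = 8, rank ∂_2 = 17 ⇒ b_1 = 27 − 8 − 17 = 2; all invariant factors of ∂_2 are 1 so no torsion. So H_1 ≅ Z^2.
rank ∂_2 = 17, rank ∂_3 = 0 ⇒ b_2 = 18 − 17 − 0 = 1. So H_2 ≅ Z.

b_0 = 1, b_1 = 2, b_2 = 1.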